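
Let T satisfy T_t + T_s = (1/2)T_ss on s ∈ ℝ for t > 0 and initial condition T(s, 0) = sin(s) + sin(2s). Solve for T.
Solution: Moving frame: η = s - t, σ = t, T = u(η,σ), so T_t = u_σ - u_η and T_ss = u_ηη.
Hence T_t + T_s = u_σ and the PDE becomes the heat equation u_σ = (1/2)u_ηη on η ∈ ℝ.
Initial data: u(η,0) = T(η,0) = sin(η) + sin(2η). Each mode sin(nη) decays as exp(-n²σ/2) on ℝ, so u(η,σ) = Σ c_n exp(-n²σ/2) sin(nη) with c_1=1, c_2=1: u(η,σ) = exp(-2σ)sin(2η) + exp(-σ/2)sin(η).
Substituting back: T(s,t) = u(s - t, t).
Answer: T(s, t) = exp(-2t)sin(2s - 2t) + exp(-t/2)sin(s - t)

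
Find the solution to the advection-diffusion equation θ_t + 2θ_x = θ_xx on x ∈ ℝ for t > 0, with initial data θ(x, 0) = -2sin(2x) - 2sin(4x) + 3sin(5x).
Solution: Change to a moving frame: let η = x - 2t, σ = t and write θ(x,t) = u(η,σ).
By the chain rule θ_t = u_σ - 2u_η, θ_x = u_η, θ_xx = u_ηη.
Then θ_t + 2θ_x = u_σ: the advection term cancels and the PDE becomes the heat equation u_σ = u_ηη on η ∈ ℝ.
Initial data: u(η,0) = θ(η,0) = -2sin(2η) - 2sin(4η) + 3sin(5η).
On η ∈ ℝ each mode satisfies (sin(nη))″ = -n² sin(nη), so exp(-n²σ) sin(nη) solves the heat equation; by superposition u(η,σ) = Σ c_n exp(-n²σ) sin(nη).
Reading off the coefficients: c_2=-2, c_4=-2, c_5=3, so u(η,σ) = -2exp(-4σ)sin(2η) - 2exp(-16σ)sin(4η) + 3exp(-25σ)sin(5η).
Substituting back η = x - 2t, σ = t: θ(x,t) = u(x - 2t, t).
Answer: θ(x, t) = 2exp(-4t)sin(4t - 2x) + 2exp(-16t)sin(8t - 4x) - 3exp(-25t)sin(10t - 5x)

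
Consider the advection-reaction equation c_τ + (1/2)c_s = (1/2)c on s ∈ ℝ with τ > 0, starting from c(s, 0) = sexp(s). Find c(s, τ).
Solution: Substitute c = exp(s)u.
Then c_s = exp(s)(u_s + u), c_τ = exp(s)u_τ; substituting and dividing by exp(s), the lower-order terms cancel: u_τ + (1/2)u_s = 0 (standard advection equation).
Data for u: u(s,0) = exp(-s)c(s,0) = s.
By characteristics (ds/dτ = 1/2), u(s,τ) = f(s - (1/2)τ) with f = u(·, 0).
So u(s,τ) = s - (1/2)τ, and c(s,τ) = exp(s)u(s,τ).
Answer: c(s, τ) = sexp(s) - (1/2)τexp(s)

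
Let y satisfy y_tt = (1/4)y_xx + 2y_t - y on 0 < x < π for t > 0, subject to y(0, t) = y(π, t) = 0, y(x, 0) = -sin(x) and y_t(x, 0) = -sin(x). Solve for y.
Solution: Substitute y = exp(t)u, i.e. u = exp(-t)y.
By the product rule, y_t = exp(t)(u_t + u), y_tt = exp(t)(u_tt + 2u_t + u), y_xx = exp(t)u_xx.
Substituting into the PDE and dividing by exp(t): u_tt + 2u_t + u = (1/4)u_xx + 2(u_t + u) - u.
The lower-order terms cancel, leaving the standard wave equation u_tt = (1/4)u_xx.
Initial data for u: u(x,0) = y(x,0) = -sin(x); u_t(x,0) = y_t(x,0) - y(x,0) = 0. The boundary conditions carry over: u(0,t) = u(π,t) = 0.
Solve for u:
  Using separation of variables u = X(x)T(t):
  Eigenfunctions: sin(nx), n = 1, 2, 3, ...
  General solution: u(x, t) = Σ [A_n cos(n t/2) + B_n sin(n t/2)] sin(nx)
  From u(x,0) = -sin(x): A_1=-1. From u_t(x,0) = 0: all B_n = 0.
Hence u(x,t) = -sin(x)cos(t/2).
Transform back: y(x,t) = exp(t)u(x,t).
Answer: y(x, t) = -exp(t)sin(x)cos(t/2)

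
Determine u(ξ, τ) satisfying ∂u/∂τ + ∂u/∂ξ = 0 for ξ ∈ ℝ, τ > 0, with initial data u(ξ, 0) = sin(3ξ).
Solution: By characteristics (dξ/dτ = 1), u(ξ,τ) = f(ξ - τ) with f = u(·, 0).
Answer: u(ξ, τ) = sin(3ξ - 3τ)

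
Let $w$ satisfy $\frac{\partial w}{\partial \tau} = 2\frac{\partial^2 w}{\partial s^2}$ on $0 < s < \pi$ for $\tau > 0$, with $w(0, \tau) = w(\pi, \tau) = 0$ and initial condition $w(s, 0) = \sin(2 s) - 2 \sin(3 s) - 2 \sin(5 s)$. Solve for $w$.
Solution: Using separation of variables $w = X(s)T(\tau)$:
Eigenfunctions: $\sin(ns)$, $n = 1, 2, 3, \ldots$
General solution: $w(s, \tau) = \sum c_n \sin(ns) e^{-2n^2 \tau}$
Matching $w(s,0) = \sin(2 s) - 2 \sin(3 s) - 2 \sin(5 s)$ term by term: $c_2=1, c_3=-2, c_5=-2$.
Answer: $w(s, \tau) = e^{-8 \tau} \sin(2 s) - 2 e^{-18 \tau} \sin(3 s) - 2 e^{-50 \tau} \sin(5 s)$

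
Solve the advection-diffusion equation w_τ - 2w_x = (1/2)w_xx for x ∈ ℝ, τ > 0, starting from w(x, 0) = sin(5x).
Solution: Change to a moving frame: let η = x + 2τ, σ = τ and write w(x,τ) = u(η,σ).
By the chain rule w_τ = u_σ + 2u_η, w_x = u_η, w_xx = u_ηη.
Then w_τ - 2w_x = u_σ: the advection term cancels and the PDE becomes the heat equation u_σ = (1/2)u_ηη on η ∈ ℝ.
Initial data: u(η,0) = w(η,0) = sin(5η).
On η ∈ ℝ each mode satisfies (sin(nη))″ = -n² sin(nη), so exp(-n²σ/2) sin(nη) solves the heat equation; by superposition u(η,σ) = Σ c_n exp(-n²σ/2) sin(nη).
Reading off the coefficients: c_5=1, so u(η,σ) = exp(-25σ/2)sin(5η).
Substituting back η = x + 2τ, σ = τ: w(x,τ) = u(x + 2τ, τ).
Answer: w(x, τ) = exp(-25τ/2)sin(5x + 10τ)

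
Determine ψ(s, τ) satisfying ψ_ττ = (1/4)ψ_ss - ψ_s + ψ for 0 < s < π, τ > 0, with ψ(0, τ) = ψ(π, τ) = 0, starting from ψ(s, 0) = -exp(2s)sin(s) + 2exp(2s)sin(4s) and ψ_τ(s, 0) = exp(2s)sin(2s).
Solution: Substitute ψ = exp(2s)u.
Then ψ_s = exp(2s)(u_s + 2u), ψ_ss = exp(2s)(u_ss + 4u_s + 4u), ψ_ττ = exp(2s)u_ττ; substituting and dividing by exp(2s), the lower-order terms cancel: u_ττ = (1/4)u_ss (standard wave equation).
Data for u: u(s,0) = exp(-2s)ψ(s,0) = -sin(s) + 2sin(4s); u_τ(s,0) = exp(-2s)ψ_τ(s,0) = sin(2s). The boundary conditions carry over: u(0,τ) = u(π,τ) = 0.
Separating variables: u = Σ [A_n cos(ω_n τ) + B_n sin(ω_n τ)] sin(ns), ω_n = n/2. From ICs (B_n = velocity coefficient / ω_n): A_1=-1, A_4=2, B_2=1.
So u(s,τ) = -sin(s)cos(τ/2) + sin(2s)sin(τ) + 2sin(4s)cos(2τ), and ψ(s,τ) = exp(2s)u(s,τ).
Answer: ψ(s, τ) = -exp(2s)sin(s)cos(τ/2) + exp(2s)sin(2s)sin(τ) + 2exp(2s)sin(4s)cos(2τ)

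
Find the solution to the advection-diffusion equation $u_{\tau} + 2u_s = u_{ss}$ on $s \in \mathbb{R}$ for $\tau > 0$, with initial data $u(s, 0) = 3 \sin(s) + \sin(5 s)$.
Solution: Change to a moving frame: let $\eta = s - 2\tau$, $\sigma = \tau$ and write $u(s,\tau) = w(\eta,\sigma)$.
By the chain rule $u_{\tau} = w_{\sigma} - 2w_{\eta}$, $u_s = w_{\eta}$, $u_{ss} = w_{\eta\eta}$.
Then $u_{\tau} + 2u_s = w_{\sigma}$: the advection term cancels and the PDE becomes the heat equation $w_{\sigma} = w_{\eta\eta}$ on $\eta \in \mathbb{R}$.
Initial data: $w(\eta,0) = u(\eta,0) = 3 \sin(\eta) + \sin(5 \eta)$.
On $\eta \in \mathbb{R}$ each mode satisfies $(\sin(n\eta))'' = -n^2 \sin(n\eta)$, so $e^{-n^2\sigma} \sin(n\eta)$ solves the heat equation; by superposition $w(\eta,\sigma) = \sum c_n e^{-n^2\sigma} \sin(n\eta)$.
Reading off the coefficients: $c_1=3, c_5=1$, so $w(\eta,\sigma) = 3 e^{-\sigma} \sin(\eta) + e^{-25 \sigma} \sin(5 \eta)$.
Substituting back $\eta = s - 2\tau$, $\sigma = \tau$: $u(s,\tau) = w(s - 2\tau, \tau)$.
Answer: $u(s, \tau) = -3 e^{-\tau} \sin(2 \tau - s) -  e^{-25 \tau} \sin(10 \tau - 5 s)$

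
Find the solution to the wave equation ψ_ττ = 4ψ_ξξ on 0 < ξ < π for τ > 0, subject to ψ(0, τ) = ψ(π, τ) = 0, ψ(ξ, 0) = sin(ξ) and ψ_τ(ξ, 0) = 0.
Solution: Separating variables: ψ = Σ [A_n cos(ω_n τ) + B_n sin(ω_n τ)] sin(nξ), ω_n = 2n. From ICs: A_1=1.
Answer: ψ(ξ, τ) = sin(ξ)cos(2τ)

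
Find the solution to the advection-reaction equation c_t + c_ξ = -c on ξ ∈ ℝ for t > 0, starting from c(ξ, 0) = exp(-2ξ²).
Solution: Substitute c = exp(-t)u, i.e. u = exp(t)c.
By the product rule, c_t = exp(-t)(u_t - u), c_ξ = exp(-t)u_ξ.
Substituting into the PDE and dividing by exp(-t): u_t - u + u_ξ = -u.
The lower-order terms cancel, leaving the standard advection equation u_t + u_ξ = 0.
Initial data for u: u(ξ,0) = c(ξ,0) = exp(-2ξ²).
Solve for u:
  By method of characteristics (waves move right with speed 1):
  Along characteristics ξ - t = const, u is constant, so u(ξ,t) = f(ξ - t) with f = u(·, 0).
Hence u(ξ,t) = exp(-2(-t + ξ)²).
Transform back: c(ξ,t) = exp(-t)u(ξ,t).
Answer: c(ξ, t) = exp(-t)exp(-2(-t + ξ)²)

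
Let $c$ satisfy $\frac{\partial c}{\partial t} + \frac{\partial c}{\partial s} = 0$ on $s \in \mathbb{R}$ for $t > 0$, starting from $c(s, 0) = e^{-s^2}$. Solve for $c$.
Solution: By characteristics ($ds/dt = 1$), $c(s,t) = f(s - t)$ with $f = c( \cdot , 0)$.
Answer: $c(s, t) = e^{-(s - t)^2}$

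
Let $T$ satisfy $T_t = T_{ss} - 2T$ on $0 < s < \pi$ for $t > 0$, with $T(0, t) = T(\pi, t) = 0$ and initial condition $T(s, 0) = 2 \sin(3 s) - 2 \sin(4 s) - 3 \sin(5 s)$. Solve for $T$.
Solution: Substitute $T = e^{-2t}u$, i.e. $u = e^{2t}T$.
By the product rule, $T_t = e^{-2t}(u_t - 2u)$, $T_{ss} = e^{-2t}u_{ss}$.
Substituting into the PDE and dividing by $e^{-2t}$: $u_t - 2u = u_{ss} - 2u$.
The lower-order terms cancel, leaving the standard heat equation $u_t = u_{ss}$.
Initial data for $u$: $u(s,0) = T(s,0) = 2 \sin(3 s) - 2 \sin(4 s) - 3 \sin(5 s)$. The boundary conditions carry over: $u(0,t) = u(\pi,t) = 0$.
Solve for $u$:
  Using separation of variables $u = X(s)G(t)$:
  Eigenfunctions: $\sin(ns)$, $n = 1, 2, 3, \ldots$
  General solution: $u(s, t) = \sum c_n \sin(ns) e^{-n^2 t}$
  Matching $u(s,0) = 2 \sin(3 s) - 2 \sin(4 s) - 3 \sin(5 s)$ term by term: $c_3=2, c_4=-2, c_5=-3$.
Hence $u(s,t) = 2 e^{-9 t} \sin(3 s) - 2 e^{-16 t} \sin(4 s) - 3 e^{-25 t} \sin(5 s)$.
Transform back: $T(s,t) = e^{-2t}u(s,t)$.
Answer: $T(s, t) = 2 e^{-11 t} \sin(3 s) - 2 e^{-18 t} \sin(4 s) - 3 e^{-27 t} \sin(5 s)$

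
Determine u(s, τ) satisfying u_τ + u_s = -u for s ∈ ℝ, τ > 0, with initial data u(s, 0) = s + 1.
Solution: Substitute u = exp(-τ)w, i.e. w = exp(τ)u.
By the product rule, u_τ = exp(-τ)(w_τ - w), u_s = exp(-τ)w_s.
Substituting into the PDE and dividing by exp(-τ): w_τ - w + w_s = -w.
The lower-order terms cancel, leaving the standard advection equation w_τ + w_s = 0.
Initial data for w: w(s,0) = u(s,0) = s + 1.
Solve for w:
  By method of characteristics (waves move right with speed 1):
  Along characteristics s - τ = const, w is constant, so w(s,τ) = f(s - τ) with f = w(·, 0).
Hence w(s,τ) = s - τ + 1.
Transform back: u(s,τ) = exp(-τ)w(s,τ).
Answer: u(s, τ) = sexp(-τ) - τexp(-τ) + exp(-τ)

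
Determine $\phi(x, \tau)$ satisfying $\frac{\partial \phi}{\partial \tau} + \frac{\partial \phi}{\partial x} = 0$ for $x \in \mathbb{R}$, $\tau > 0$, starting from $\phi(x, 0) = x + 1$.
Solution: By method of characteristics (waves move right with speed 1):
Along characteristics $x - \tau =$ const, $\phi$ is constant, so $\phi(x,\tau) = f(x - \tau)$ with $f = \phi( \cdot , 0)$.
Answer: $\phi(x, \tau) = - \tau + x + 1$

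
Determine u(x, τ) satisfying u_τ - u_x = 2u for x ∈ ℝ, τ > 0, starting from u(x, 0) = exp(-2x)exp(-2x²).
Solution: Substitute u = exp(-2x)w, i.e. w = exp(2x)u.
By the product rule, u_x = exp(-2x)(w_x - 2w), u_τ = exp(-2x)w_τ.
Substituting into the PDE and dividing by exp(-2x): w_τ - (w_x - 2w) = 2w.
The lower-order terms cancel, leaving the standard advection equation w_τ - w_x = 0.
Initial data for w: w(x,0) = exp(2x)u(x,0) = exp(-2x²).
Solve for w:
  By method of characteristics (waves move left with speed 1):
  Along characteristics x + τ = const, w is constant, so w(x,τ) = f(x + τ) with f = w(·, 0).
Hence w(x,τ) = exp(-2(x + τ)²).
Transform back: u(x,τ) = exp(-2x)w(x,τ).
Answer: u(x, τ) = exp(-2x)exp(-2(x + τ)²)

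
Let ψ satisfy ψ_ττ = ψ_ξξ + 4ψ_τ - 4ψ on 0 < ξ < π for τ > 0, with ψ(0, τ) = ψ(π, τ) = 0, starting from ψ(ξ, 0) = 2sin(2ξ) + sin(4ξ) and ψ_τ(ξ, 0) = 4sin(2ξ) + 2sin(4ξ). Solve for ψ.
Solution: Substitute ψ = exp(2τ)u, i.e. u = exp(-2τ)ψ.
By the product rule, ψ_τ = exp(2τ)(u_τ + 2u), ψ_ττ = exp(2τ)(u_ττ + 4u_τ + 4u), ψ_ξξ = exp(2τ)u_ξξ.
Substituting into the PDE and dividing by exp(2τ): u_ττ + 4u_τ + 4u = u_ξξ + 4(u_τ + 2u) - 4u.
The lower-order terms cancel, leaving the standard wave equation u_ττ = u_ξξ.
Initial data for u: u(ξ,0) = ψ(ξ,0) = 2sin(2ξ) + sin(4ξ); u_τ(ξ,0) = ψ_τ(ξ,0) - 2ψ(ξ,0) = 0. The boundary conditions carry over: u(0,τ) = u(π,τ) = 0.
Solve for u:
  Using separation of variables u = X(ξ)T(τ):
  Eigenfunctions: sin(nξ), n = 1, 2, 3, ...
  General solution: u(ξ, τ) = Σ [A_n cos(n τ) + B_n sin(n τ)] sin(nξ)
  From u(ξ,0) = 2sin(2ξ) + sin(4ξ): A_2=2, A_4=1. From u_τ(ξ,0) = 0: all B_n = 0.
Hence u(ξ,τ) = 2sin(2ξ)cos(2τ) + sin(4ξ)cos(4τ).
Transform back: ψ(ξ,τ) = exp(2τ)u(ξ,τ).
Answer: ψ(ξ, τ) = 2exp(2τ)sin(2ξ)cos(2τ) + exp(2τ)sin(4ξ)cos(4τ)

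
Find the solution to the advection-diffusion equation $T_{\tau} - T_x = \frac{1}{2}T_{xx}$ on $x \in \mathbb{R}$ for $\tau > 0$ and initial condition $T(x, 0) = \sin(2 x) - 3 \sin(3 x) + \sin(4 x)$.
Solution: Change to a moving frame: let $\eta = x + \tau$, $\sigma = \tau$ and write $T(x,\tau) = u(\eta,\sigma)$.
By the chain rule $T_{\tau} = u_{\sigma} + u_{\eta}$, $T_x = u_{\eta}$, $T_{xx} = u_{\eta\eta}$.
Then $T_{\tau} - T_x = u_{\sigma}$: the advection term cancels and the PDE becomes the heat equation $u_{\sigma} = \frac{1}{2}u_{\eta\eta}$ on $\eta \in \mathbb{R}$.
Initial data: $u(\eta,0) = T(\eta,0) = \sin(2 \eta) - 3 \sin(3 \eta) + \sin(4 \eta)$.
On $\eta \in \mathbb{R}$ each mode satisfies $(\sin(n\eta))'' = -n^2 \sin(n\eta)$, so $e^{-n^2\sigma/2} \sin(n\eta)$ solves the heat equation; by superposition $u(\eta,\sigma) = \sum c_n e^{-n^2\sigma/2} \sin(n\eta)$.
Reading off the coefficients: $c_2=1, c_3=-3, c_4=1$, so $u(\eta,\sigma) = e^{-2 \sigma} \sin(2 \eta) + e^{-8 \sigma} \sin(4 \eta) - 3 e^{-9 \sigma/2} \sin(3 \eta)$.
Substituting back $\eta = x + \tau$, $\sigma = \tau$: $T(x,\tau) = u(x + \tau, \tau)$.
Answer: $T(x, \tau) = e^{-2 \tau} \sin(2 \tau + 2 x) + e^{-8 \tau} \sin(4 \tau + 4 x) - 3 e^{-9 \tau/2} \sin(3 \tau + 3 x)$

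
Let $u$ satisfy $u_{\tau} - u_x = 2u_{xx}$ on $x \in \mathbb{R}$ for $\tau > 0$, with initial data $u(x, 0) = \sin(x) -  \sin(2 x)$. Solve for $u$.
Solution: Moving frame: $\eta = x + \tau$, $\sigma = \tau$, $u = w(\eta,\sigma)$, so $u_{\tau} = w_{\sigma} + w_{\eta}$ and $u_{xx} = w_{\eta\eta}$.
Hence $u_{\tau} - u_x = w_{\sigma}$ and the PDE becomes the heat equation $w_{\sigma} = 2w_{\eta\eta}$ on $\eta \in \mathbb{R}$.
Initial data: $w(\eta,0) = u(\eta,0) = \sin(\eta) - \sin(2 \eta)$. Each mode $\sin(n\eta)$ decays as $e^{-2n^2\sigma}$ on $\mathbb{R}$, so $w(\eta,\sigma) = \sum c_n e^{-2n^2\sigma} \sin(n\eta)$ with $c_1=1, c_2=-1$: $w(\eta,\sigma) = e^{-2 \sigma} \sin(\eta) - e^{-8 \sigma} \sin(2 \eta)$.
Substituting back: $u(x,\tau) = w(x + \tau, \tau)$.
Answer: $u(x, \tau) = e^{-2 \tau} \sin(\tau + x) -  e^{-8 \tau} \sin(2 \tau + 2 x)$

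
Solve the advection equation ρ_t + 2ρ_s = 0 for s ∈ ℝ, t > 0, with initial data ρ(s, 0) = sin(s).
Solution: By characteristics (ds/dt = 2), ρ(s,t) = f(s - 2t) with f = ρ(·, 0).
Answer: ρ(s, t) = sin(s - 2t)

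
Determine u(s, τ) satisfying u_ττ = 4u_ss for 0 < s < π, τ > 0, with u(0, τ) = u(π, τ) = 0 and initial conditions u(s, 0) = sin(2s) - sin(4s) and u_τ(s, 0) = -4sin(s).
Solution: Using separation of variables u = X(s)T(τ):
Eigenfunctions: sin(ns), n = 1, 2, 3, ...
General solution: u(s, τ) = Σ [A_n cos(2n τ) + B_n sin(2n τ)] sin(ns)
From u(s,0) = sin(2s) - sin(4s): A_2=1, A_4=-1. From u_τ(s,0) = -4sin(s), using u_τ(s,0) = Σ ω_n B_n sin(ns) with ω_n = 2n: B_1 = (-4)/2 = -2.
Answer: u(s, τ) = -2sin(s)sin(2τ) + sin(2s)cos(4τ) - sin(4s)cos(8τ)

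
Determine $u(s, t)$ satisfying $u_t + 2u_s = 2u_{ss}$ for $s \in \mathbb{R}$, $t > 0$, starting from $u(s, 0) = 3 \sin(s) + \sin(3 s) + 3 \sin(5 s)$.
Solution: Moving frame: $\eta = s - 2t$, $\sigma = t$, $u = w(\eta,\sigma)$, so $u_t = w_{\sigma} - 2w_{\eta}$ and $u_{ss} = w_{\eta\eta}$.
Hence $u_t + 2u_s = w_{\sigma}$ and the PDE becomes the heat equation $w_{\sigma} = 2w_{\eta\eta}$ on $\eta \in \mathbb{R}$.
Initial data: $w(\eta,0) = u(\eta,0) = 3 \sin(\eta) + \sin(3 \eta) + 3 \sin(5 \eta)$. Each mode $\sin(n\eta)$ decays as $e^{-2n^2\sigma}$ on $\mathbb{R}$, so $w(\eta,\sigma) = \sum c_n e^{-2n^2\sigma} \sin(n\eta)$ with $c_1=3, c_3=1, c_5=3$: $w(\eta,\sigma) = 3 e^{-2 \sigma} \sin(\eta) + e^{-18 \sigma} \sin(3 \eta) + 3 e^{-50 \sigma} \sin(5 \eta)$.
Substituting back: $u(s,t) = w(s - 2t, t)$.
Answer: $u(s, t) = 3 e^{-2 t} \sin(s - 2 t) + e^{-18 t} \sin(3 s - 6 t) + 3 e^{-50 t} \sin(5 s - 10 t)$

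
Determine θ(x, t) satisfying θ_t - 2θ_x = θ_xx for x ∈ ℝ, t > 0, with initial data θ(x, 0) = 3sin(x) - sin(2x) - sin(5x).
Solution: Moving frame: η = x + 2t, σ = t, θ = u(η,σ), so θ_t = u_σ + 2u_η and θ_xx = u_ηη.
Hence θ_t - 2θ_x = u_σ and the PDE becomes the heat equation u_σ = u_ηη on η ∈ ℝ.
Initial data: u(η,0) = θ(η,0) = 3sin(η) - sin(2η) - sin(5η). Each mode sin(nη) decays as exp(-n²σ) on ℝ, so u(η,σ) = Σ c_n exp(-n²σ) sin(nη) with c_1=3, c_2=-1, c_5=-1: u(η,σ) = 3exp(-σ)sin(η) - exp(-4σ)sin(2η) - exp(-25σ)sin(5η).
Substituting back: θ(x,t) = u(x + 2t, t).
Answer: θ(x, t) = 3exp(-t)sin(2t + x) - exp(-4t)sin(4t + 2x) - exp(-25t)sin(10t + 5x)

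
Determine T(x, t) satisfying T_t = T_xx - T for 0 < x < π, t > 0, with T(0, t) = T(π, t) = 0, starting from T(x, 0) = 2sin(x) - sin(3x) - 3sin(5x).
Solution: Substitute T = exp(-t)u.
Then T_t = exp(-t)(u_t - u), T_xx = exp(-t)u_xx; substituting and dividing by exp(-t), the lower-order terms cancel: u_t = u_xx (standard heat equation).
Data for u: u(x,0) = T(x,0) = 2sin(x) - sin(3x) - 3sin(5x). The boundary conditions carry over: u(0,t) = u(π,t) = 0.
Separating variables: u = Σ c_n exp(-n²t) sin(nx). From u(x,0) = 2sin(x) - sin(3x) - 3sin(5x): c_1=2, c_3=-1, c_5=-3.
So u(x,t) = 2exp(-t)sin(x) - exp(-9t)sin(3x) - 3exp(-25t)sin(5x), and T(x,t) = exp(-t)u(x,t).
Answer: T(x, t) = 2exp(-2t)sin(x) - exp(-10t)sin(3x) - 3exp(-26t)sin(5x)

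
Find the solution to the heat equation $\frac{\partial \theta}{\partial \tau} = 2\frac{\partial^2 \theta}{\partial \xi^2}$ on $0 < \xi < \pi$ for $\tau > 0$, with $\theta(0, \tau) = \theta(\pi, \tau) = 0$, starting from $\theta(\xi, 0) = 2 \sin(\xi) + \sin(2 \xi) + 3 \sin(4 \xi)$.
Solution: Separating variables: $\theta = \sum c_n e^{-2n^2\tau} \sin(n\xi)$. From $\theta(\xi,0) = 2 \sin(\xi) + \sin(2 \xi) + 3 \sin(4 \xi)$: $c_1=2, c_2=1, c_4=3$.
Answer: $\theta(\xi, \tau) = 2 e^{-2 \tau} \sin(\xi) + e^{-8 \tau} \sin(2 \xi) + 3 e^{-32 \tau} \sin(4 \xi)$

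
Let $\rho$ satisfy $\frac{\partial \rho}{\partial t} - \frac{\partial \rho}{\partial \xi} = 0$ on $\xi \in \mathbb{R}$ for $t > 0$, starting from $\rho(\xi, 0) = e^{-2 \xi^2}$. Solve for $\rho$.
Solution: By characteristics ($d\xi/dt = -1$), $\rho(\xi,t) = f(\xi + t)$ with $f = \rho( \cdot , 0)$.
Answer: $\rho(\xi, t) = e^{-2 (\xi + t)^2}$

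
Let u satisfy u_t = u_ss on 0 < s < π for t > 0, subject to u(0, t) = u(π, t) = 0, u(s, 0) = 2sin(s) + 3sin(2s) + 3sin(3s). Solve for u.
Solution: Using separation of variables u = X(s)T(t):
Eigenfunctions: sin(ns), n = 1, 2, 3, ...
General solution: u(s, t) = Σ c_n sin(ns) exp(-n² t)
Matching u(s,0) = 2sin(s) + 3sin(2s) + 3sin(3s) term by term: c_1=2, c_2=3, c_3=3.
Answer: u(s, t) = 2exp(-t)sin(s) + 3exp(-4t)sin(2s) + 3exp(-9t)sin(3s)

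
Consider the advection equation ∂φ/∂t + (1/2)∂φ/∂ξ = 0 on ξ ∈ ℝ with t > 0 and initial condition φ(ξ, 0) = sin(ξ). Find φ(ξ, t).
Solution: By method of characteristics (waves move right with speed 1/2):
Along characteristics ξ - (1/2)t = const, φ is constant, so φ(ξ,t) = f(ξ - (1/2)t) with f = φ(·, 0).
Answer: φ(ξ, t) = -sin(t/2 - ξ)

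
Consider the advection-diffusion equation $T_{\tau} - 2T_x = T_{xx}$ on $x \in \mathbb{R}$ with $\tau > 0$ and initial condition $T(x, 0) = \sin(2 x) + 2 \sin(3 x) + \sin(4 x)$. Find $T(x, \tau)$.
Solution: Moving frame: $\eta = x + 2\tau$, $\sigma = \tau$, $T = u(\eta,\sigma)$, so $T_{\tau} = u_{\sigma} + 2u_{\eta}$ and $T_{xx} = u_{\eta\eta}$.
Hence $T_{\tau} - 2T_x = u_{\sigma}$ and the PDE becomes the heat equation $u_{\sigma} = u_{\eta\eta}$ on $\eta \in \mathbb{R}$.
Initial data: $u(\eta,0) = T(\eta,0) = \sin(2 \eta) + 2 \sin(3 \eta) + \sin(4 \eta)$. Each mode $\sin(n\eta)$ decays as $e^{-n^2\sigma}$ on $\mathbb{R}$, so $u(\eta,\sigma) = \sum c_n e^{-n^2\sigma} \sin(n\eta)$ with $c_2=1, c_3=2, c_4=1$: $u(\eta,\sigma) = e^{-4 \sigma} \sin(2 \eta) + 2 e^{-9 \sigma} \sin(3 \eta) + e^{-16 \sigma} \sin(4 \eta)$.
Substituting back: $T(x,\tau) = u(x + 2\tau, \tau)$.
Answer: $T(x, \tau) = e^{-4 \tau} \sin(4 \tau + 2 x) + 2 e^{-9 \tau} \sin(6 \tau + 3 x) + e^{-16 \tau} \sin(8 \tau + 4 x)$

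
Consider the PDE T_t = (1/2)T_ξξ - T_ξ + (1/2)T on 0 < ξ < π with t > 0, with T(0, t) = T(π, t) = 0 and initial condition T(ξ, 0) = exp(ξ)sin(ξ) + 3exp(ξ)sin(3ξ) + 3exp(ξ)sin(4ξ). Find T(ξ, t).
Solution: Substitute T = exp(ξ)u.
Then T_ξ = exp(ξ)(u_ξ + u), T_ξξ = exp(ξ)(u_ξξ + 2u_ξ + u), T_t = exp(ξ)u_t; substituting and dividing by exp(ξ), the lower-order terms cancel: u_t = (1/2)u_ξξ (standard heat equation).
Data for u: u(ξ,0) = exp(-ξ)T(ξ,0) = sin(ξ) + 3sin(3ξ) + 3sin(4ξ). The boundary conditions carry over: u(0,t) = u(π,t) = 0.
Separating variables: u = Σ c_n exp(-n²t/2) sin(nξ). From u(ξ,0) = sin(ξ) + 3sin(3ξ) + 3sin(4ξ): c_1=1, c_3=3, c_4=3.
So u(ξ,t) = 3exp(-8t)sin(4ξ) + exp(-t/2)sin(ξ) + 3exp(-9t/2)sin(3ξ), and T(ξ,t) = exp(ξ)u(ξ,t).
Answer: T(ξ, t) = 3exp(-8t)exp(ξ)sin(4ξ) + exp(-t/2)exp(ξ)sin(ξ) + 3exp(-9t/2)exp(ξ)sin(3ξ)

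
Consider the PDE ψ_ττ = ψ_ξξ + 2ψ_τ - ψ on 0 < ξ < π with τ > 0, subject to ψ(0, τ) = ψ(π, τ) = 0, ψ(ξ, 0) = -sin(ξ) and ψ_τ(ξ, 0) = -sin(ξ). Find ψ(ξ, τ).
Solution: Substitute ψ = exp(τ)u.
Then ψ_τ = exp(τ)(u_τ + u), ψ_ττ = exp(τ)(u_ττ + 2u_τ + u), ψ_ξξ = exp(τ)u_ξξ; substituting and dividing by exp(τ), the lower-order terms cancel: u_ττ = u_ξξ (standard wave equation).
Data for u: u(ξ,0) = ψ(ξ,0) = -sin(ξ); u_τ(ξ,0) = ψ_τ(ξ,0) - ψ(ξ,0) = 0. The boundary conditions carry over: u(0,τ) = u(π,τ) = 0.
Separating variables: u = Σ [A_n cos(ω_n τ) + B_n sin(ω_n τ)] sin(nξ), ω_n = n. From ICs: A_1=-1.
So u(ξ,τ) = -sin(ξ)cos(τ), and ψ(ξ,τ) = exp(τ)u(ξ,τ).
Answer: ψ(ξ, τ) = -exp(τ)sin(ξ)cos(τ)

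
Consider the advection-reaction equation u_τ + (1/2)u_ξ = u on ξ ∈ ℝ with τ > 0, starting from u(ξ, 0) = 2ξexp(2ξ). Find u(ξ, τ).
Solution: Substitute u = exp(2ξ)w, i.e. w = exp(-2ξ)u.
By the product rule, u_ξ = exp(2ξ)(w_ξ + 2w), u_τ = exp(2ξ)w_τ.
Substituting into the PDE and dividing by exp(2ξ): w_τ + (1/2)(w_ξ + 2w) = w.
The lower-order terms cancel, leaving the standard advection equation w_τ + (1/2)w_ξ = 0.
Initial data for w: w(ξ,0) = exp(-2ξ)u(ξ,0) = 2ξ.
Solve for w:
  By method of characteristics (waves move right with speed 1/2):
  Along characteristics ξ - (1/2)τ = const, w is constant, so w(ξ,τ) = f(ξ - (1/2)τ) with f = w(·, 0).
Hence w(ξ,τ) = 2ξ - τ.
Transform back: u(ξ,τ) = exp(2ξ)w(ξ,τ).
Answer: u(ξ, τ) = 2ξexp(2ξ) - τexp(2ξ)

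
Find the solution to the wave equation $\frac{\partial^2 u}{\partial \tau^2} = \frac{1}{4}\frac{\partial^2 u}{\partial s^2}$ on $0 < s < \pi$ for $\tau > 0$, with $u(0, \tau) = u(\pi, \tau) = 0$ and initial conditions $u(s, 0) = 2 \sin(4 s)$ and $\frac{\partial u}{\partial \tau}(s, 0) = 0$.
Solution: Separating variables: $u = \sum [A_n \cos(\omega_n \tau) + B_n \sin(\omega_n \tau)] \sin(ns)$, $\omega_n = n/2$. From ICs: $A_4=2$.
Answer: $u(s, \tau) = 2 \sin(4 s) \cos(2 \tau)$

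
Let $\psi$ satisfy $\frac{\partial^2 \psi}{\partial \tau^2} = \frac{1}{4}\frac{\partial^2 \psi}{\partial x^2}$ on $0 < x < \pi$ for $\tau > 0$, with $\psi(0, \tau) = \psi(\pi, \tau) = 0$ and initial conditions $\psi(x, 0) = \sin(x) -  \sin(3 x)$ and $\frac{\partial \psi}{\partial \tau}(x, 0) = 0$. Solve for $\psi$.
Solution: Separating variables: $\psi = \sum [A_n \cos(\omega_n \tau) + B_n \sin(\omega_n \tau)] \sin(nx)$, $\omega_n = n/2$. From ICs: $A_1=1, A_3=-1$.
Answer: $\psi(x, \tau) = \sin(x) \cos(\tau/2) -  \sin(3 x) \cos(3 \tau/2)$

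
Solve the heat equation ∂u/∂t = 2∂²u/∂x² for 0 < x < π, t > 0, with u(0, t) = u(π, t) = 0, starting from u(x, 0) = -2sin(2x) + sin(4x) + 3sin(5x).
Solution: Using separation of variables u = X(x)T(t):
Eigenfunctions: sin(nx), n = 1, 2, 3, ...
General solution: u(x, t) = Σ c_n sin(nx) exp(-2n² t)
Matching u(x,0) = -2sin(2x) + sin(4x) + 3sin(5x) term by term: c_2=-2, c_4=1, c_5=3.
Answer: u(x, t) = -2exp(-8t)sin(2x) + exp(-32t)sin(4x) + 3exp(-50t)sin(5x)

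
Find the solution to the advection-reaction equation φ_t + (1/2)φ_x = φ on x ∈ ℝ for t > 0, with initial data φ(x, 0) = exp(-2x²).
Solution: Substitute φ = exp(t)u.
Then φ_t = exp(t)(u_t + u), φ_x = exp(t)u_x; substituting and dividing by exp(t), the lower-order terms cancel: u_t + (1/2)u_x = 0 (standard advection equation).
Data for u: u(x,0) = φ(x,0) = exp(-2x²).
By characteristics (dx/dt = 1/2), u(x,t) = f(x - (1/2)t) with f = u(·, 0).
So u(x,t) = exp(-2(-t/2 + x)²), and φ(x,t) = exp(t)u(x,t).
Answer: φ(x, t) = exp(t)exp(-2(-t/2 + x)²)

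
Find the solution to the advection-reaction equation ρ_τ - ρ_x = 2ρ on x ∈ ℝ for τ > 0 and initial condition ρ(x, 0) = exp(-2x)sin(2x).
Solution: Substitute ρ = exp(-2x)u, i.e. u = exp(2x)ρ.
By the product rule, ρ_x = exp(-2x)(u_x - 2u), ρ_τ = exp(-2x)u_τ.
Substituting into the PDE and dividing by exp(-2x): u_τ - (u_x - 2u) = 2u.
The lower-order terms cancel, leaving the standard advection equation u_τ - u_x = 0.
Initial data for u: u(x,0) = exp(2x)ρ(x,0) = sin(2x).
Solve for u:
  By method of characteristics (waves move left with speed 1):
  Along characteristics x + τ = const, u is constant, so u(x,τ) = f(x + τ) with f = u(·, 0).
Hence u(x,τ) = sin(2x + 2τ).
Transform back: ρ(x,τ) = exp(-2x)u(x,τ).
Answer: ρ(x, τ) = exp(-2x)sin(2x + 2τ)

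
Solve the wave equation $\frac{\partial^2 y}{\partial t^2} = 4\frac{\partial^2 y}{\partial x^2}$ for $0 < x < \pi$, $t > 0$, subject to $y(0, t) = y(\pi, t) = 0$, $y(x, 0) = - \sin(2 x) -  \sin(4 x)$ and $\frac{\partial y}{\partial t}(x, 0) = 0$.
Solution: Separating variables: $y = \sum [A_n \cos(\omega_n t) + B_n \sin(\omega_n t)] \sin(nx)$, $\omega_n = 2n$. From ICs: $A_2=-1, A_4=-1$.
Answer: $y(x, t) = - \sin(2 x) \cos(4 t) -  \sin(4 x) \cos(8 t)$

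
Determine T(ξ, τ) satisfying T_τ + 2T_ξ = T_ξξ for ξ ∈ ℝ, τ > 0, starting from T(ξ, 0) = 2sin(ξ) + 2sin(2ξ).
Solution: Change to a moving frame: let η = ξ - 2τ, σ = τ and write T(ξ,τ) = u(η,σ).
By the chain rule T_τ = u_σ - 2u_η, T_ξ = u_η, T_ξξ = u_ηη.
Then T_τ + 2T_ξ = u_σ: the advection term cancels and the PDE becomes the heat equation u_σ = u_ηη on η ∈ ℝ.
Initial data: u(η,0) = T(η,0) = 2sin(η) + 2sin(2η).
On η ∈ ℝ each mode satisfies (sin(nη))″ = -n² sin(nη), so exp(-n²σ) sin(nη) solves the heat equation; by superposition u(η,σ) = Σ c_n exp(-n²σ) sin(nη).
Reading off the coefficients: c_1=2, c_2=2, so u(η,σ) = 2exp(-σ)sin(η) + 2exp(-4σ)sin(2η).
Substituting back η = ξ - 2τ, σ = τ: T(ξ,τ) = u(ξ - 2τ, τ).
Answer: T(ξ, τ) = 2exp(-τ)sin(ξ - 2τ) + 2exp(-4τ)sin(2ξ - 4τ)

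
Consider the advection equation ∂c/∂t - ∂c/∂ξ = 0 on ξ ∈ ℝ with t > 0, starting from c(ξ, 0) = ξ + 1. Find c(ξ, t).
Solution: By characteristics (dξ/dt = -1), c(ξ,t) = f(ξ + t) with f = c(·, 0).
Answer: c(ξ, t) = t + ξ + 1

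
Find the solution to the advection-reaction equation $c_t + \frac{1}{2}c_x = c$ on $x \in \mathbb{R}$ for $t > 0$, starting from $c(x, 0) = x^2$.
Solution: Substitute $c = e^{t}u$, i.e. $u = e^{-t}c$.
By the product rule, $c_t = e^{t}(u_t + u)$, $c_x = e^{t}u_x$.
Substituting into the PDE and dividing by $e^{t}$: $u_t + u + \frac{1}{2}u_x = u$.
The lower-order terms cancel, leaving the standard advection equation $u_t + \frac{1}{2}u_x = 0$.
Initial data for $u$: $u(x,0) = c(x,0) = x^2$.
Solve for $u$:
  By method of characteristics (waves move right with speed 1/2):
  Along characteristics $x - \frac{1}{2}t =$ const, $u$ is constant, so $u(x,t) = f(x - \frac{1}{2}t)$ with $f = u( \cdot , 0)$.
Hence $u(x,t) = \frac{1}{4} t^2 - t x + x^2$.
Transform back: $c(x,t) = e^{t}u(x,t)$.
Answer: $c(x, t) = \frac{1}{4} t^2 e^{t} -  t x e^{t} + x^2 e^{t}$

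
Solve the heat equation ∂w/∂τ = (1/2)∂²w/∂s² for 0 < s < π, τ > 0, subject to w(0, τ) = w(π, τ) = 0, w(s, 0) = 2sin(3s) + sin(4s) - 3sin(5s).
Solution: Using separation of variables w = X(s)T(τ):
Eigenfunctions: sin(ns), n = 1, 2, 3, ...
General solution: w(s, τ) = Σ c_n sin(ns) exp(-n² τ/2)
Matching w(s,0) = 2sin(3s) + sin(4s) - 3sin(5s) term by term: c_3=2, c_4=1, c_5=-3.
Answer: w(s, τ) = exp(-8τ)sin(4s) + 2exp(-9τ/2)sin(3s) - 3exp(-25τ/2)sin(5s)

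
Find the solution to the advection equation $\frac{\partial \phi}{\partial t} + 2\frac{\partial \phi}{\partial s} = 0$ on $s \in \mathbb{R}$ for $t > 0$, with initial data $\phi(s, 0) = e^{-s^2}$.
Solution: By characteristics ($ds/dt = 2$), $\phi(s,t) = f(s - 2t)$ with $f = \phi( \cdot , 0)$.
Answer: $\phi(s, t) = e^{-(s - 2 t)^2}$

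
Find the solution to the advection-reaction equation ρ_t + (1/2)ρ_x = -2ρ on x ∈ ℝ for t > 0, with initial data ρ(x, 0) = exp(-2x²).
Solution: Substitute ρ = exp(-2t)u, i.e. u = exp(2t)ρ.
By the product rule, ρ_t = exp(-2t)(u_t - 2u), ρ_x = exp(-2t)u_x.
Substituting into the PDE and dividing by exp(-2t): u_t - 2u + (1/2)u_x = -2u.
The lower-order terms cancel, leaving the standard advection equation u_t + (1/2)u_x = 0.
Initial data for u: u(x,0) = ρ(x,0) = exp(-2x²).
Solve for u:
  By method of characteristics (waves move right with speed 1/2):
  Along characteristics x - (1/2)t = const, u is constant, so u(x,t) = f(x - (1/2)t) with f = u(·, 0).
Hence u(x,t) = exp(-2(-t/2 + x)²).
Transform back: ρ(x,t) = exp(-2t)u(x,t).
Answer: ρ(x, t) = exp(-2t)exp(-2(-t/2 + x)²)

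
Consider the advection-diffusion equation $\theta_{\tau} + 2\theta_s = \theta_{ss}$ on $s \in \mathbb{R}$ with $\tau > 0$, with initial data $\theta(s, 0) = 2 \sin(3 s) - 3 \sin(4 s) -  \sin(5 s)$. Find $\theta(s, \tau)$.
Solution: Moving frame: $\eta = s - 2\tau$, $\sigma = \tau$, $\theta = u(\eta,\sigma)$, so $\theta_{\tau} = u_{\sigma} - 2u_{\eta}$ and $\theta_{ss} = u_{\eta\eta}$.
Hence $\theta_{\tau} + 2\theta_s = u_{\sigma}$ and the PDE becomes the heat equation $u_{\sigma} = u_{\eta\eta}$ on $\eta \in \mathbb{R}$.
Initial data: $u(\eta,0) = \theta(\eta,0) = 2 \sin(3 \eta) - 3 \sin(4 \eta) - \sin(5 \eta)$. Each mode $\sin(n\eta)$ decays as $e^{-n^2\sigma}$ on $\mathbb{R}$, so $u(\eta,\sigma) = \sum c_n e^{-n^2\sigma} \sin(n\eta)$ with $c_3=2, c_4=-3, c_5=-1$: $u(\eta,\sigma) = 2 e^{-9 \sigma} \sin(3 \eta) - 3 e^{-16 \sigma} \sin(4 \eta) - e^{-25 \sigma} \sin(5 \eta)$.
Substituting back: $\theta(s,\tau) = u(s - 2\tau, \tau)$.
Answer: $\theta(s, \tau) = -2 e^{-9 \tau} \sin(6 \tau - 3 s) + 3 e^{-16 \tau} \sin(8 \tau - 4 s) + e^{-25 \tau} \sin(10 \tau - 5 s)$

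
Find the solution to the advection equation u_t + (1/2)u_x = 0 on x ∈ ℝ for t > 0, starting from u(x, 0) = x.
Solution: By characteristics (dx/dt = 1/2), u(x,t) = f(x - (1/2)t) with f = u(·, 0).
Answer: u(x, t) = -(1/2)t + x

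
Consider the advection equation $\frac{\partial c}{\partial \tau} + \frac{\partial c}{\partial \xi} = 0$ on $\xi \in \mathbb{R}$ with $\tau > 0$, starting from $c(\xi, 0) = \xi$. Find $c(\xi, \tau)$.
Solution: By method of characteristics (waves move right with speed 1):
Along characteristics $\xi - \tau =$ const, $c$ is constant, so $c(\xi,\tau) = f(\xi - \tau)$ with $f = c( \cdot , 0)$.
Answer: $c(\xi, \tau) = - \tau + \xi$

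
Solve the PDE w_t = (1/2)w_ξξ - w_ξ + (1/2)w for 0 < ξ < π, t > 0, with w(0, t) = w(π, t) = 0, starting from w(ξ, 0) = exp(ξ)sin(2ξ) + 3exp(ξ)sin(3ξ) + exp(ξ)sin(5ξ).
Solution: Substitute w = exp(ξ)u.
Then w_ξ = exp(ξ)(u_ξ + u), w_ξξ = exp(ξ)(u_ξξ + 2u_ξ + u), w_t = exp(ξ)u_t; substituting and dividing by exp(ξ), the lower-order terms cancel: u_t = (1/2)u_ξξ (standard heat equation).
Data for u: u(ξ,0) = exp(-ξ)w(ξ,0) = sin(2ξ) + 3sin(3ξ) + sin(5ξ). The boundary conditions carry over: u(0,t) = u(π,t) = 0.
Separating variables: u = Σ c_n exp(-n²t/2) sin(nξ). From u(ξ,0) = sin(2ξ) + 3sin(3ξ) + sin(5ξ): c_2=1, c_3=3, c_5=1.
So u(ξ,t) = exp(-2t)sin(2ξ) + 3exp(-9t/2)sin(3ξ) + exp(-25t/2)sin(5ξ), and w(ξ,t) = exp(ξ)u(ξ,t).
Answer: w(ξ, t) = exp(-2t)exp(ξ)sin(2ξ) + 3exp(-9t/2)exp(ξ)sin(3ξ) + exp(-25t/2)exp(ξ)sin(5ξ)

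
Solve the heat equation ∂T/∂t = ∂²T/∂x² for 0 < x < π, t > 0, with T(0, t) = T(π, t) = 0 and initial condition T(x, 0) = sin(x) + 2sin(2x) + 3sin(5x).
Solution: Using separation of variables T = X(x)G(t):
Eigenfunctions: sin(nx), n = 1, 2, 3, ...
General solution: T(x, t) = Σ c_n sin(nx) exp(-n² t)
Matching T(x,0) = sin(x) + 2sin(2x) + 3sin(5x) term by term: c_1=1, c_2=2, c_5=3.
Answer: T(x, t) = exp(-t)sin(x) + 2exp(-4t)sin(2x) + 3exp(-25t)sin(5x)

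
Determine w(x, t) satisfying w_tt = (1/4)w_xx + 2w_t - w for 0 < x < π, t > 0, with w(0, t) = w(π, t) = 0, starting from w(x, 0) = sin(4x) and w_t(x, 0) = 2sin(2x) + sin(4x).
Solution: Substitute w = exp(t)u, i.e. u = exp(-t)w.
By the product rule, w_t = exp(t)(u_t + u), w_tt = exp(t)(u_tt + 2u_t + u), w_xx = exp(t)u_xx.
Substituting into the PDE and dividing by exp(t): u_tt + 2u_t + u = (1/4)u_xx + 2(u_t + u) - u.
The lower-order terms cancel, leaving the standard wave equation u_tt = (1/4)u_xx.
Initial data for u: u(x,0) = w(x,0) = sin(4x); u_t(x,0) = w_t(x,0) - w(x,0) = 2sin(2x). The boundary conditions carry over: u(0,t) = u(π,t) = 0.
Solve for u:
  Using separation of variables u = X(x)T(t):
  Eigenfunctions: sin(nx), n = 1, 2, 3, ...
  General solution: u(x, t) = Σ [A_n cos(n t/2) + B_n sin(n t/2)] sin(nx)
  From u(x,0) = sin(4x): A_4=1. From u_t(x,0) = 2sin(2x), using u_t(x,0) = Σ ω_n B_n sin(nx) with ω_n = n/2: B_2 = 2/1 = 2.
Hence u(x,t) = 2sin(t)sin(2x) + sin(4x)cos(2t).
Transform back: w(x,t) = exp(t)u(x,t).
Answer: w(x, t) = 2exp(t)sin(t)sin(2x) + exp(t)sin(4x)cos(2t)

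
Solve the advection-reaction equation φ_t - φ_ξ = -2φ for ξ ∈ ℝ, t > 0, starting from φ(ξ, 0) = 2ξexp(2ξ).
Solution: Substitute φ = exp(2ξ)u.
Then φ_ξ = exp(2ξ)(u_ξ + 2u), φ_t = exp(2ξ)u_t; substituting and dividing by exp(2ξ), the lower-order terms cancel: u_t - u_ξ = 0 (standard advection equation).
Data for u: u(ξ,0) = exp(-2ξ)φ(ξ,0) = 2ξ.
By characteristics (dξ/dt = -1), u(ξ,t) = f(ξ + t) with f = u(·, 0).
So u(ξ,t) = 2t + 2ξ, and φ(ξ,t) = exp(2ξ)u(ξ,t).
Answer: φ(ξ, t) = 2texp(2ξ) + 2ξexp(2ξ)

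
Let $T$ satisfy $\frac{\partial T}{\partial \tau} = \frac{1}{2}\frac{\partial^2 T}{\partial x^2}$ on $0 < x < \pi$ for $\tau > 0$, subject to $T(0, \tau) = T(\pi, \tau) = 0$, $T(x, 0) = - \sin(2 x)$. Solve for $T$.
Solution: Using separation of variables $T = X(x)G(\tau)$:
Eigenfunctions: $\sin(nx)$, $n = 1, 2, 3, \ldots$
General solution: $T(x, \tau) = \sum c_n \sin(nx) e^{-n^2 \tau/2}$
Matching $T(x,0) = - \sin(2 x)$ term by term: $c_2=-1$.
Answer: $T(x, \tau) = - e^{-2 \tau} \sin(2 x)$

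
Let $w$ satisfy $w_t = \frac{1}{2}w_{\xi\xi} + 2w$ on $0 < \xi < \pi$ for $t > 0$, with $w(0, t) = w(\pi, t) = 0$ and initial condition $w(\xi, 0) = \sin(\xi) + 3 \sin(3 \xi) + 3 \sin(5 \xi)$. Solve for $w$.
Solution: Substitute $w = e^{2t}u$.
Then $w_t = e^{2t}(u_t + 2u)$, $w_{\xi\xi} = e^{2t}u_{\xi\xi}$; substituting and dividing by $e^{2t}$, the lower-order terms cancel: $u_t = \frac{1}{2}u_{\xi\xi}$ (standard heat equation).
Data for $u$: $u(\xi,0) = w(\xi,0) = \sin(\xi) + 3 \sin(3 \xi) + 3 \sin(5 \xi)$. The boundary conditions carry over: $u(0,t) = u(\pi,t) = 0$.
Separating variables: $u = \sum c_n e^{-n^2t/2} \sin(n\xi)$. From $u(\xi,0) = \sin(\xi) + 3 \sin(3 \xi) + 3 \sin(5 \xi)$: $c_1=1, c_3=3, c_5=3$.
So $u(\xi,t) = e^{-t/2} \sin(\xi) + 3 e^{-9 t/2} \sin(3 \xi) + 3 e^{-25 t/2} \sin(5 \xi)$, and $w(\xi,t) = e^{2t}u(\xi,t)$.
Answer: $w(\xi, t) = e^{3 t/2} \sin(\xi) + 3 e^{-5 t/2} \sin(3 \xi) + 3 e^{-21 t/2} \sin(5 \xi)$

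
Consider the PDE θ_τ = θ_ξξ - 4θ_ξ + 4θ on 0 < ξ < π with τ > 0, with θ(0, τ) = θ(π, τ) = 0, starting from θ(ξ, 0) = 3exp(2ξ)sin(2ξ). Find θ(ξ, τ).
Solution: Substitute θ = exp(2ξ)u, i.e. u = exp(-2ξ)θ.
By the product rule, θ_ξ = exp(2ξ)(u_ξ + 2u), θ_ξξ = exp(2ξ)(u_ξξ + 4u_ξ + 4u), θ_τ = exp(2ξ)u_τ.
Substituting into the PDE and dividing by exp(2ξ): u_τ = (u_ξξ + 4u_ξ + 4u) - 4(u_ξ + 2u) + 4u.
The lower-order terms cancel, leaving the standard heat equation u_τ = u_ξξ.
Initial data for u: u(ξ,0) = exp(-2ξ)θ(ξ,0) = 3sin(2ξ). The boundary conditions carry over: u(0,τ) = u(π,τ) = 0.
Solve for u:
  Using separation of variables u = X(ξ)G(τ):
  Eigenfunctions: sin(nξ), n = 1, 2, 3, ...
  General solution: u(ξ, τ) = Σ c_n sin(nξ) exp(-n² τ)
  Matching u(ξ,0) = 3sin(2ξ) term by term: c_2=3.
Hence u(ξ,τ) = 3exp(-4τ)sin(2ξ).
Transform back: θ(ξ,τ) = exp(2ξ)u(ξ,τ).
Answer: θ(ξ, τ) = 3exp(2ξ)exp(-4τ)sin(2ξ)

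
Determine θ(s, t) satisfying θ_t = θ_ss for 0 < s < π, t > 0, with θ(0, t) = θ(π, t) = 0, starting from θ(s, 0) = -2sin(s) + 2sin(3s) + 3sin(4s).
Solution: Separating variables: θ = Σ c_n exp(-n²t) sin(ns). From θ(s,0) = -2sin(s) + 2sin(3s) + 3sin(4s): c_1=-2, c_3=2, c_4=3.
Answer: θ(s, t) = -2exp(-t)sin(s) + 2exp(-9t)sin(3s) + 3exp(-16t)sin(4s)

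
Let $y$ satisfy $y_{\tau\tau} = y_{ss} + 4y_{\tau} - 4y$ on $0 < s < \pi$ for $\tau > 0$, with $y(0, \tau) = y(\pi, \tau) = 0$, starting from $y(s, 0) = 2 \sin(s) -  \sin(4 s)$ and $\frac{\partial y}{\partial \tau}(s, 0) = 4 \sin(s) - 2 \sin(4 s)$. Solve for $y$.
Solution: Substitute $y = e^{2\tau}u$, i.e. $u = e^{-2\tau}y$.
By the product rule, $y_{\tau} = e^{2\tau}(u_{\tau} + 2u)$, $y_{\tau\tau} = e^{2\tau}(u_{\tau\tau} + 4u_{\tau} + 4u)$, $y_{ss} = e^{2\tau}u_{ss}$.
Substituting into the PDE and dividing by $e^{2\tau}$: $u_{\tau\tau} + 4u_{\tau} + 4u = u_{ss} + 4(u_{\tau} + 2u) - 4u$.
The lower-order terms cancel, leaving the standard wave equation $u_{\tau\tau} = u_{ss}$.
Initial data for $u$: $u(s,0) = y(s,0) = 2 \sin(s) - \sin(4 s)$; $u_{\tau}(s,0) = y_{\tau}(s,0) - 2y(s,0) = 0$. The boundary conditions carry over: $u(0,\tau) = u(\pi,\tau) = 0$.
Solve for $u$:
  Using separation of variables $u = X(s)T(\tau)$:
  Eigenfunctions: $\sin(ns)$, $n = 1, 2, 3, \ldots$
  General solution: $u(s, \tau) = \sum [A_n \cos(n \tau) + B_n \sin(n \tau)] \sin(ns)$
  From $u(s,0) = 2 \sin(s) - \sin(4 s)$: $A_1=2, A_4=-1$. From $u_{\tau}(s,0) = 0$: all $B_n = 0$.
Hence $u(s,\tau) = 2 \sin(s) \cos(\tau) - \sin(4 s) \cos(4 \tau)$.
Transform back: $y(s,\tau) = e^{2\tau}u(s,\tau)$.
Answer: $y(s, \tau) = 2 e^{2 \tau} \sin(s) \cos(\tau) -  e^{2 \tau} \sin(4 s) \cos(4 \tau)$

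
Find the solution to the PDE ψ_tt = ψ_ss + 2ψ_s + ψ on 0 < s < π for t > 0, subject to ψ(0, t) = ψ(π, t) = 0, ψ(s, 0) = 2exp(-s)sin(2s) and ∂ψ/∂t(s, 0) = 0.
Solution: Substitute ψ = exp(-s)u.
Then ψ_s = exp(-s)(u_s - u), ψ_ss = exp(-s)(u_ss - 2u_s + u), ψ_tt = exp(-s)u_tt; substituting and dividing by exp(-s), the lower-order terms cancel: u_tt = u_ss (standard wave equation).
Data for u: u(s,0) = exp(s)ψ(s,0) = 2sin(2s); u_t(s,0) = exp(s)ψ_t(s,0) = 0. The boundary conditions carry over: u(0,t) = u(π,t) = 0.
Separating variables: u = Σ [A_n cos(ω_n t) + B_n sin(ω_n t)] sin(ns), ω_n = n. From ICs: A_2=2.
So u(s,t) = 2sin(2s)cos(2t), and ψ(s,t) = exp(-s)u(s,t).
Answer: ψ(s, t) = 2exp(-s)sin(2s)cos(2t)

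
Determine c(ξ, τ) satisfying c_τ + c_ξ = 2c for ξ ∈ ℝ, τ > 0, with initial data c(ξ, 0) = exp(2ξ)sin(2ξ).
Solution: Substitute c = exp(2ξ)u, i.e. u = exp(-2ξ)c.
By the product rule, c_ξ = exp(2ξ)(u_ξ + 2u), c_τ = exp(2ξ)u_τ.
Substituting into the PDE and dividing by exp(2ξ): u_τ + (u_ξ + 2u) = 2u.
The lower-order terms cancel, leaving the standard advection equation u_τ + u_ξ = 0.
Initial data for u: u(ξ,0) = exp(-2ξ)c(ξ,0) = sin(2ξ).
Solve for u:
  By method of characteristics (waves move right with speed 1):
  Along characteristics ξ - τ = const, u is constant, so u(ξ,τ) = f(ξ - τ) with f = u(·, 0).
Hence u(ξ,τ) = sin(2ξ - 2τ).
Transform back: c(ξ,τ) = exp(2ξ)u(ξ,τ).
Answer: c(ξ, τ) = exp(2ξ)sin(2ξ - 2τ)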